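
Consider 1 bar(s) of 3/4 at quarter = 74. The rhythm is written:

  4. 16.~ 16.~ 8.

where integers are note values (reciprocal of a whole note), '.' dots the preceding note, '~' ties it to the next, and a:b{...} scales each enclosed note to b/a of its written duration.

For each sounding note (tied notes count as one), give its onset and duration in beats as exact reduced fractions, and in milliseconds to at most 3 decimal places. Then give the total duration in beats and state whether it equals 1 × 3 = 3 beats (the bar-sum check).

1) 0.0ms=0b +1216.216ms=3/2b
2) 1216.216ms=3/2b +1216.216ms=3/2b
Σ=3b of 3 (74bpm 3/4) — PASS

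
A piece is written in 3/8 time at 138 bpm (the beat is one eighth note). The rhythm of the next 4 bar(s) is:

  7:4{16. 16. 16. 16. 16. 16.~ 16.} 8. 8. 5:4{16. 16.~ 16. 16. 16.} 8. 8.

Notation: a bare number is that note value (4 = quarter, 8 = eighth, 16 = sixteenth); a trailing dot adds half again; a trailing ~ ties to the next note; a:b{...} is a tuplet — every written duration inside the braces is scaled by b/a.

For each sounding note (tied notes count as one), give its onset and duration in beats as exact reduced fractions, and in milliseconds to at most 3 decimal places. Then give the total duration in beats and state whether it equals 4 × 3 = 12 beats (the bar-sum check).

1) 0.0ms=0b +186.335ms=3/7b
2) 186.335ms=3/7b +186.335ms=3/7b
3) 372.671ms=6/7b +186.335ms=3/7b
4) 559.006ms=9/7b +186.335ms=3/7b
5) 745.342ms=12/7b +186.335ms=3/7b
6) 931.677ms=15/7b +372.671ms=6/7b
7) 1304.348ms=3b +652.174ms=3/2b
8) 1956.522ms=9/2b +652.174ms=3/2b
9) 2608.696ms=6b +260.87ms=3/5b
10) 2869.565ms=33/5b +521.739ms=6/5b
11) 3391.304ms=39/5b +260.87ms=3/5b
12) 3652.174ms=42/5b +260.87ms=3/5b
13) 3913.043ms=9b +652.174ms=3/2b
14) 4565.217ms=21/2b +652.174ms=3/2b
Σ=12b of 12 (138bpm 3/8) — PASS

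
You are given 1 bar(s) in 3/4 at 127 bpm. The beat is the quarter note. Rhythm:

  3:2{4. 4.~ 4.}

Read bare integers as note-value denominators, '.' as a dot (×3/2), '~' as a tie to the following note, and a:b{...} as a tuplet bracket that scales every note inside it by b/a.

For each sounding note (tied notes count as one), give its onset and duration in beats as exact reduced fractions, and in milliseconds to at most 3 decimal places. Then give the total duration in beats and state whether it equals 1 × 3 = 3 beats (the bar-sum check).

1) 0.0ms=0b +472.441ms=1b
2) 472.441ms=1b +944.882ms=2b
Σ=3b of 3 (127bpm 3/4) — PASS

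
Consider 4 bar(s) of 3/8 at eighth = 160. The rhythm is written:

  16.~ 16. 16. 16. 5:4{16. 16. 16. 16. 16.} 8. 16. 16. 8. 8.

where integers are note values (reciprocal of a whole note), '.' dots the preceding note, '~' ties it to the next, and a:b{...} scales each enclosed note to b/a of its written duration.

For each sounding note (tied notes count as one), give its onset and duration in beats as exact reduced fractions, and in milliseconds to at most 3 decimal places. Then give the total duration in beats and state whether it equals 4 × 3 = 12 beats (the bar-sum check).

1) 0.0ms=0b +562.5ms=3/2b
2) 562.5ms=3/2b +281.25ms=3/4b
3) 843.75ms=9/4b +281.25ms=3/4b
4) 1125.0ms=3b +225.0ms=3/5b
5) 1350.0ms=18/5b +225.0ms=3/5b
6) 1575.0ms=21/5b +225.0ms=3/5b
7) 1800.0ms=24/5b +225.0ms=3/5b
8) 2025.0ms=27/5b +225.0ms=3/5b
9) 2250.0ms=6b +562.5ms=3/2b
10) 2812.5ms=15/2b +281.25ms=3/4b
11) 3093.75ms=33/4b +281.25ms=3/4b
12) 3375.0ms=9b +562.5ms=3/2b
13) 3937.5ms=21/2b +562.5ms=3/2b
Σ=12b of 12 (160bpm 3/8) — PASS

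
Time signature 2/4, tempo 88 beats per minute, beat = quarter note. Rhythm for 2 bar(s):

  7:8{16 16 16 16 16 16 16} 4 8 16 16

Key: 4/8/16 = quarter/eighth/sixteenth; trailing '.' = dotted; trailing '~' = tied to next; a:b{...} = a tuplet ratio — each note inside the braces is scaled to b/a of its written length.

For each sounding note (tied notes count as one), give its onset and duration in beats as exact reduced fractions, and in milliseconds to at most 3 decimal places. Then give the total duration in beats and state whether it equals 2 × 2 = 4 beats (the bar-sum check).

1) 0.0ms=0b +194.805ms=2/7b
2) 194.805ms=2/7b +194.805ms=2/7b
3) 389.61ms=4/7b +194.805ms=2/7b
4) 584.416ms=6/7b +194.805ms=2/7b
5) 779.221ms=8/7b +194.805ms=2/7b
6) 974.026ms=10/7b +194.805ms=2/7b
7) 1168.831ms=12/7b +194.805ms=2/7b
8) 1363.636ms=2b +681.818ms=1b
9) 2045.455ms=3b +340.909ms=1/2b
10) 2386.364ms=7/2b +170.455ms=1/4b
11) 2556.818ms=15/4b +170.455ms=1/4b
Σ=4b of 4 (88bpm 2/4) — PASS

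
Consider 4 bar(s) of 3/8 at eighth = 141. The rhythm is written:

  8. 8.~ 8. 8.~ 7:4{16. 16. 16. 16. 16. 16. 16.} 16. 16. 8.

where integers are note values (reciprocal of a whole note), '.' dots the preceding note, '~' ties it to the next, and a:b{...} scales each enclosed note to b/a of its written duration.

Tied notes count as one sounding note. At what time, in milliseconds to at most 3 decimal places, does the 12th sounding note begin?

1. 0.0ms @ 0 + 638.298ms (3/2)
2. 638.298ms @ 3/2 + 1276.596ms (3)
3. 1914.894ms @ 9/2 + 820.669ms (27/14)
4. 2735.562ms @ 45/7 + 182.371ms (3/7)
5. 2917.933ms @ 48/7 + 182.371ms (3/7)
6. 3100.304ms @ 51/7 + 182.371ms (3/7)
7. 3282.675ms @ 54/7 + 182.371ms (3/7)
8. 3465.046ms @ 57/7 + 182.371ms (3/7)
9. 3647.416ms @ 60/7 + 182.371ms (3/7)
10. 3829.787ms @ 9 + 319.149ms (3/4)
11. 4148.936ms @ 39/4 + 319.149ms (3/4)
12. 4468.085ms @ 21/2 + 638.298ms (3/2)

note 12 onset = 21/2b = 4468.085ms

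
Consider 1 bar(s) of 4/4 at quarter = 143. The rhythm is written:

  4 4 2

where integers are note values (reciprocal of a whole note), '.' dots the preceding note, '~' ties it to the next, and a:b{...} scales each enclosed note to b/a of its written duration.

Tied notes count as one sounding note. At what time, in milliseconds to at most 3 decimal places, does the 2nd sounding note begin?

note 2 onset = 1b = 419.58ms

1. 0.0ms @ 0 + 419.58ms (1)
2. 419.58ms @ 1 + 419.58ms (1)
3. 839.161ms @ 2 + 839.161ms (2)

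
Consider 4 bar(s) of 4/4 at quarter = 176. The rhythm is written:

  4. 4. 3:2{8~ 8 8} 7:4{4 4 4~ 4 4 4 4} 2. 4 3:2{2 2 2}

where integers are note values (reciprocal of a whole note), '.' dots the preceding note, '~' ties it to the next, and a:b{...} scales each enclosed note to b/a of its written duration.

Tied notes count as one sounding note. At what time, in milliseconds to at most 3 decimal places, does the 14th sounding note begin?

note 14 onset = 40/3b = 4545.455ms

1. 0.0ms @ 0 + 511.364ms (3/2)
2. 511.364ms @ 3/2 + 511.364ms (3/2)
3. 1022.727ms @ 3 + 227.273ms (2/3)
4. 1250.0ms @ 11/3 + 113.636ms (1/3)
5. 1363.636ms @ 4 + 194.805ms (4/7)
6. 1558.442ms @ 32/7 + 194.805ms (4/7)
7. 1753.247ms @ 36/7 + 389.61ms (8/7)
8. 2142.857ms @ 44/7 + 194.805ms (4/7)
9. 2337.662ms @ 48/7 + 194.805ms (4/7)
10. 2532.468ms @ 52/7 + 194.805ms (4/7)
11. 2727.273ms @ 8 + 1022.727ms (3)
12. 3750.0ms @ 11 + 340.909ms (1)
13. 4090.909ms @ 12 + 454.545ms (4/3)
14. 4545.455ms @ 40/3 + 454.545ms (4/3)
15. 5000.0ms @ 44/3 + 454.545ms (4/3)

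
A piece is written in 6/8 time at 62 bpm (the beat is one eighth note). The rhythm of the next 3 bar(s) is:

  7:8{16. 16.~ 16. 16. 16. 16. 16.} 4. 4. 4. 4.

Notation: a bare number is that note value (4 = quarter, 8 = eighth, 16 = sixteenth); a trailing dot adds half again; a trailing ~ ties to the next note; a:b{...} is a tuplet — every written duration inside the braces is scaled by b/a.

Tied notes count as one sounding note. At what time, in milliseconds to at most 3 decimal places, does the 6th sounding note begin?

1. 0.0ms @ 0 + 829.493ms (6/7)
2. 829.493ms @ 6/7 + 1658.986ms (12/7)
3. 2488.479ms @ 18/7 + 829.493ms (6/7)
4. 3317.972ms @ 24/7 + 829.493ms (6/7)
5. 4147.465ms @ 30/7 + 829.493ms (6/7)
6. 4976.959ms @ 36/7 + 829.493ms (6/7)
7. 5806.452ms @ 6 + 2903.226ms (3)
8. 8709.677ms @ 9 + 2903.226ms (3)
9. 11612.903ms @ 12 + 2903.226ms (3)
10. 14516.129ms @ 15 + 2903.226ms (3)

note 6 onset = 36/7b = 4976.959ms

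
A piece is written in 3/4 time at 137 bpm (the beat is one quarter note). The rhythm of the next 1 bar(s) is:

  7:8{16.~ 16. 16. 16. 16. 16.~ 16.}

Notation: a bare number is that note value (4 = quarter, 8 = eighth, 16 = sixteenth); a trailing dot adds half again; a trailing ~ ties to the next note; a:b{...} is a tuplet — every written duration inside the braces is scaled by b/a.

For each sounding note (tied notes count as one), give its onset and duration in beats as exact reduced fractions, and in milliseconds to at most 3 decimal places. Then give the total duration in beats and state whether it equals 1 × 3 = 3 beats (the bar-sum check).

1) 0.0ms=0b +375.391ms=6/7b
2) 375.391ms=6/7b +187.696ms=3/7b
3) 563.087ms=9/7b +187.696ms=3/7b
4) 750.782ms=12/7b +187.696ms=3/7b
5) 938.478ms=15/7b +375.391ms=6/7b
Σ=3b of 3 (137bpm 3/4) — PASS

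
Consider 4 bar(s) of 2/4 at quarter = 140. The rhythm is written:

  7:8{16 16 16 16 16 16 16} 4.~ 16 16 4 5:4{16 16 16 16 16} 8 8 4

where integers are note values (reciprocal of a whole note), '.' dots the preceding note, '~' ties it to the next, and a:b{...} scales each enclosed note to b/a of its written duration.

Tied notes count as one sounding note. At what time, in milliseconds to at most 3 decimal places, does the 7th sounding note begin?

note 7 onset = 12/7b = 734.694ms

1. 0.0ms @ 0 + 122.449ms (2/7)
2. 122.449ms @ 2/7 + 122.449ms (2/7)
3. 244.898ms @ 4/7 + 122.449ms (2/7)
4. 367.347ms @ 6/7 + 122.449ms (2/7)
5. 489.796ms @ 8/7 + 122.449ms (2/7)
6. 612.245ms @ 10/7 + 122.449ms (2/7)
7. 734.694ms @ 12/7 + 122.449ms (2/7)
8. 857.143ms @ 2 + 750.0ms (7/4)
9. 1607.143ms @ 15/4 + 107.143ms (1/4)
10. 1714.286ms @ 4 + 428.571ms (1)
11. 2142.857ms @ 5 + 85.714ms (1/5)
12. 2228.571ms @ 26/5 + 85.714ms (1/5)
13. 2314.286ms @ 27/5 + 85.714ms (1/5)
14. 2400.0ms @ 28/5 + 85.714ms (1/5)
15. 2485.714ms @ 29/5 + 85.714ms (1/5)
16. 2571.429ms @ 6 + 214.286ms (1/2)
17. 2785.714ms @ 13/2 + 214.286ms (1/2)
18. 3000.0ms @ 7 + 428.571ms (1)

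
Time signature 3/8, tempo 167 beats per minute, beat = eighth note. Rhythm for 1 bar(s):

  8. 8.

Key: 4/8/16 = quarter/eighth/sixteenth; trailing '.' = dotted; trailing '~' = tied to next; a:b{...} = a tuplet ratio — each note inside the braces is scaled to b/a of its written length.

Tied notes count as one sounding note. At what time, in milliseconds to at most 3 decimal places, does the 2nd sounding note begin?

1. 0.0ms @ 0 + 538.922ms (3/2)
2. 538.922ms @ 3/2 + 538.922ms (3/2)

note 2 onset = 3/2b = 538.922ms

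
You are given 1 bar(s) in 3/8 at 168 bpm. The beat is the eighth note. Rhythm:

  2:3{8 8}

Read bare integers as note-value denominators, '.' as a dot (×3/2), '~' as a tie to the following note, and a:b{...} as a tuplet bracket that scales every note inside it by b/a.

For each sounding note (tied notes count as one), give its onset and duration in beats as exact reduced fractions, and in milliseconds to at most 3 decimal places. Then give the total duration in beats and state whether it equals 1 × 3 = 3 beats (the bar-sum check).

1) 0.0ms=0b +535.714ms=3/2b
2) 535.714ms=3/2b +535.714ms=3/2b
Σ=3b of 3 (168bpm 3/8) — PASS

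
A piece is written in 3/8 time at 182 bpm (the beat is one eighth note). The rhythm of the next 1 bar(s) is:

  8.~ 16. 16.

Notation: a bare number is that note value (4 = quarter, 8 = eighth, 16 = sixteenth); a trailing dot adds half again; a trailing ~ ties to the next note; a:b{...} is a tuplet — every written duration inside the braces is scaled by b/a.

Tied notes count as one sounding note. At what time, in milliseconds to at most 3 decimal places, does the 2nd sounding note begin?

1. 0.0ms @ 0 + 741.758ms (9/4)
2. 741.758ms @ 9/4 + 247.253ms (3/4)

note 2 onset = 9/4b = 741.758ms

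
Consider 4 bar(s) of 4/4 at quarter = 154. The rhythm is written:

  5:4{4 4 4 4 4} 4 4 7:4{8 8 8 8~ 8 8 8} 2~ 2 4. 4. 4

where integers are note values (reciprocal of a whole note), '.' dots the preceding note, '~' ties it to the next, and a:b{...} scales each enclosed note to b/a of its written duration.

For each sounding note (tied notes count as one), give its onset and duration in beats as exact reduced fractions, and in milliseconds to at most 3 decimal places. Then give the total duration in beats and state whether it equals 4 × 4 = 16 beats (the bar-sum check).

1) 0.0ms=0b +311.688ms=4/5b
2) 311.688ms=4/5b +311.688ms=4/5b
3) 623.377ms=8/5b +311.688ms=4/5b
4) 935.065ms=12/5b +311.688ms=4/5b
5) 1246.753ms=16/5b +311.688ms=4/5b
6) 1558.442ms=4b +389.61ms=1b
7) 1948.052ms=5b +389.61ms=1b
8) 2337.662ms=6b +111.317ms=2/7b
9) 2448.98ms=44/7b +111.317ms=2/7b
10) 2560.297ms=46/7b +111.317ms=2/7b
11) 2671.614ms=48/7b +222.635ms=4/7b
12) 2894.249ms=52/7b +111.317ms=2/7b
13) 3005.566ms=54/7b +111.317ms=2/7b
14) 3116.883ms=8b +1558.442ms=4b
15) 4675.325ms=12b +584.416ms=3/2b
16) 5259.74ms=27/2b +584.416ms=3/2b
17) 5844.156ms=15b +389.61ms=1b
Σ=16b of 16 (154bpm 4/4) — PASS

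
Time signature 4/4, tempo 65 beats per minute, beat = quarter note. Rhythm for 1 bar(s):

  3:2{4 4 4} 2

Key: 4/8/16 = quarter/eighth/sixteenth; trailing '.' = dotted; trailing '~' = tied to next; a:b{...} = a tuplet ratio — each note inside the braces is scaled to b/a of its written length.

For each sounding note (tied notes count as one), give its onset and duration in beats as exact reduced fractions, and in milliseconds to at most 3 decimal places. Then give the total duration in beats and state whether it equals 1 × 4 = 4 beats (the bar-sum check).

1) 0.0ms=0b +615.385ms=2/3b
2) 615.385ms=2/3b +615.385ms=2/3b
3) 1230.769ms=4/3b +615.385ms=2/3b
4) 1846.154ms=2b +1846.154ms=2b
Σ=4b of 4 (65bpm 4/4) — PASS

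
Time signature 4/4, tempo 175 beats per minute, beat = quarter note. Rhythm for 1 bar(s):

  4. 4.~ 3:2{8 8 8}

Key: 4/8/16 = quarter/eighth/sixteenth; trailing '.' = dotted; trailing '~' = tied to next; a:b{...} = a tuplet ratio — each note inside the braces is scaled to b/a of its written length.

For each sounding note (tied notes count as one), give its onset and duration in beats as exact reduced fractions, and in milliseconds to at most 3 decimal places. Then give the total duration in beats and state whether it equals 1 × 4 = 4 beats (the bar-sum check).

1) 0.0ms=0b +514.286ms=3/2b
2) 514.286ms=3/2b +628.571ms=11/6b
3) 1142.857ms=10/3b +114.286ms=1/3b
4) 1257.143ms=11/3b +114.286ms=1/3b
Σ=4b of 4 (175bpm 4/4) — PASS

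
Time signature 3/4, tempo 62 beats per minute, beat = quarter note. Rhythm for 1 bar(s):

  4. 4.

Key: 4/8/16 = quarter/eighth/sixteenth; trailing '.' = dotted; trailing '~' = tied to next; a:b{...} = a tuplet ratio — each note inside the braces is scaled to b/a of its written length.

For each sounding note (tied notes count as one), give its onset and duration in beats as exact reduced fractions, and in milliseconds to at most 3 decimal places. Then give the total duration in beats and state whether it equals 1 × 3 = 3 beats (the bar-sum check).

1) 0.0ms=0b +1451.613ms=3/2b
2) 1451.613ms=3/2b +1451.613ms=3/2b
Σ=3b of 3 (62bpm 3/4) — PASS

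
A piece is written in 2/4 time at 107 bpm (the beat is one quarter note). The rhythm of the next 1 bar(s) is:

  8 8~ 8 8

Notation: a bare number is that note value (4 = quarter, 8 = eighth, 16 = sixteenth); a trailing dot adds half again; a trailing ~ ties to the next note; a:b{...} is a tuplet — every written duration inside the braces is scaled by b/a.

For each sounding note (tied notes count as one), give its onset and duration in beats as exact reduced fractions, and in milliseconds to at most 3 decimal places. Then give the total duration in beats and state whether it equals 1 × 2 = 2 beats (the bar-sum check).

1) 0.0ms=0b +280.374ms=1/2b
2) 280.374ms=1/2b +560.748ms=1b
3) 841.121ms=3/2b +280.374ms=1/2b
Σ=2b of 2 (107bpm 2/4) — PASS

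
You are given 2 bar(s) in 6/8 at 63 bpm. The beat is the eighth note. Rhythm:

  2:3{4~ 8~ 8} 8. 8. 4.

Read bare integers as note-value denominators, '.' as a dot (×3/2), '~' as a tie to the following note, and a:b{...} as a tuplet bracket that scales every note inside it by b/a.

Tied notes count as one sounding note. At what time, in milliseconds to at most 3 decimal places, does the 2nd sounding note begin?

1. 0.0ms @ 0 + 5714.286ms (6)
2. 5714.286ms @ 6 + 1428.571ms (3/2)
3. 7142.857ms @ 15/2 + 1428.571ms (3/2)
4. 8571.429ms @ 9 + 2857.143ms (3)

note 2 onset = 6b = 5714.286ms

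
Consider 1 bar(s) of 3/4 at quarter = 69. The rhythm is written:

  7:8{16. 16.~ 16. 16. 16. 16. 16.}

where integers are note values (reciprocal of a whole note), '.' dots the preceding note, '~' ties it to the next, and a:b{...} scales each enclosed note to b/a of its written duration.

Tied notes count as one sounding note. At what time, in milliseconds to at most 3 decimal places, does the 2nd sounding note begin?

note 2 onset = 3/7b = 372.671ms

1. 0.0ms @ 0 + 372.671ms (3/7)
2. 372.671ms @ 3/7 + 745.342ms (6/7)
3. 1118.012ms @ 9/7 + 372.671ms (3/7)
4. 1490.683ms @ 12/7 + 372.671ms (3/7)
5. 1863.354ms @ 15/7 + 372.671ms (3/7)
6. 2236.025ms @ 18/7 + 372.671ms (3/7)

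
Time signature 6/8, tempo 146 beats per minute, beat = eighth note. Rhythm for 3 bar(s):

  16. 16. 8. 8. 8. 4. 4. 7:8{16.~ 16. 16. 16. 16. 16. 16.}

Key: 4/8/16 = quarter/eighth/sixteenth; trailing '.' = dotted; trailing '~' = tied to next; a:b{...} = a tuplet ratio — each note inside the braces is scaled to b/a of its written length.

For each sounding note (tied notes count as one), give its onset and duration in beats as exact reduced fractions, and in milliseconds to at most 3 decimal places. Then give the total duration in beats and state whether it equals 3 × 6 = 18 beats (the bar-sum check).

1) 0.0ms=0b +308.219ms=3/4b
2) 308.219ms=3/4b +308.219ms=3/4b
3) 616.438ms=3/2b +616.438ms=3/2b
4) 1232.877ms=3b +616.438ms=3/2b
5) 1849.315ms=9/2b +616.438ms=3/2b
6) 2465.753ms=6b +1232.877ms=3b
7) 3698.63ms=9b +1232.877ms=3b
8) 4931.507ms=12b +704.501ms=12/7b
9) 5636.008ms=96/7b +352.25ms=6/7b
10) 5988.258ms=102/7b +352.25ms=6/7b
11) 6340.509ms=108/7b +352.25ms=6/7b
12) 6692.759ms=114/7b +352.25ms=6/7b
13) 7045.01ms=120/7b +352.25ms=6/7b
Σ=18b of 18 (146bpm 6/8) — PASS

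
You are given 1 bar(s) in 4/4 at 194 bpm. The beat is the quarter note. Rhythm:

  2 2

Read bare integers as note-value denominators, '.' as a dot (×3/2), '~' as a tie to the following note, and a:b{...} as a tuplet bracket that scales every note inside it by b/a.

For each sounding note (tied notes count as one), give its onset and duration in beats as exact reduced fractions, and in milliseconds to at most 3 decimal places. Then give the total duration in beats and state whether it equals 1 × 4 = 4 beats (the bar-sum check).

1) 0.0ms=0b +618.557ms=2b
2) 618.557ms=2b +618.557ms=2b
Σ=4b of 4 (194bpm 4/4) — PASS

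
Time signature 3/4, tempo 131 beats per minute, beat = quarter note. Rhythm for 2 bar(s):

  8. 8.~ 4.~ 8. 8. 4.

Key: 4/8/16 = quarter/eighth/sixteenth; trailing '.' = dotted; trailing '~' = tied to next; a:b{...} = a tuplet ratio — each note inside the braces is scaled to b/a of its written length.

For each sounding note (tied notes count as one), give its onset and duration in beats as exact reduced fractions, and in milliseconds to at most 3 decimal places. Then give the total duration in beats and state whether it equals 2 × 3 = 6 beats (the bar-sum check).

1) 0.0ms=0b +343.511ms=3/4b
2) 343.511ms=3/4b +1374.046ms=3b
3) 1717.557ms=15/4b +343.511ms=3/4b
4) 2061.069ms=9/2b +687.023ms=3/2b
Σ=6b of 6 (131bpm 3/4) — PASS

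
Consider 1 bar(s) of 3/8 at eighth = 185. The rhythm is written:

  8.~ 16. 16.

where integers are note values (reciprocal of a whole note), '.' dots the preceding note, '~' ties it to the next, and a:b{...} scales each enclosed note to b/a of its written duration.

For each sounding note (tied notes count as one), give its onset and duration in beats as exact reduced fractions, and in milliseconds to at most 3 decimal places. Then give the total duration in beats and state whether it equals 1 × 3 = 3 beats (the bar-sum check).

1) 0.0ms=0b +729.73ms=9/4b
2) 729.73ms=9/4b +243.243ms=3/4b
Σ=3b of 3 (185bpm 3/8) — PASS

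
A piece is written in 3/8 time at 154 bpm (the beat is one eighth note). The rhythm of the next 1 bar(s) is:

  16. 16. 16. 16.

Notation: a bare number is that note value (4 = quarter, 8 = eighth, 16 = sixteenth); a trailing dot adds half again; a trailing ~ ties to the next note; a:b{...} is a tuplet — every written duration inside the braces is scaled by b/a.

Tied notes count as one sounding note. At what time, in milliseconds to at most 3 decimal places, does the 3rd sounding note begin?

1. 0.0ms @ 0 + 292.208ms (3/4)
2. 292.208ms @ 3/4 + 292.208ms (3/4)
3. 584.416ms @ 3/2 + 292.208ms (3/4)
4. 876.623ms @ 9/4 + 292.208ms (3/4)

note 3 onset = 3/2b = 584.416ms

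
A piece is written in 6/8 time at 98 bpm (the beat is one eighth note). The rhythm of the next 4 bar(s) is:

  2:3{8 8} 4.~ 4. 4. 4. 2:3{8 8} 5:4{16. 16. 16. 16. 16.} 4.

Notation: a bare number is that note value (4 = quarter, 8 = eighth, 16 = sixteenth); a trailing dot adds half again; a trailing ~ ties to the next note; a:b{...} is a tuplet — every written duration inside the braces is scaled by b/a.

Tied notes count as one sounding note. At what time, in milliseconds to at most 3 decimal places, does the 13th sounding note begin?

1. 0.0ms @ 0 + 918.367ms (3/2)
2. 918.367ms @ 3/2 + 918.367ms (3/2)
3. 1836.735ms @ 3 + 3673.469ms (6)
4. 5510.204ms @ 9 + 1836.735ms (3)
5. 7346.939ms @ 12 + 1836.735ms (3)
6. 9183.673ms @ 15 + 918.367ms (3/2)
7. 10102.041ms @ 33/2 + 918.367ms (3/2)
8. 11020.408ms @ 18 + 367.347ms (3/5)
9. 11387.755ms @ 93/5 + 367.347ms (3/5)
10. 11755.102ms @ 96/5 + 367.347ms (3/5)
11. 12122.449ms @ 99/5 + 367.347ms (3/5)
12. 12489.796ms @ 102/5 + 367.347ms (3/5)
13. 12857.143ms @ 21 + 1836.735ms (3)

note 13 onset = 21b = 12857.143ms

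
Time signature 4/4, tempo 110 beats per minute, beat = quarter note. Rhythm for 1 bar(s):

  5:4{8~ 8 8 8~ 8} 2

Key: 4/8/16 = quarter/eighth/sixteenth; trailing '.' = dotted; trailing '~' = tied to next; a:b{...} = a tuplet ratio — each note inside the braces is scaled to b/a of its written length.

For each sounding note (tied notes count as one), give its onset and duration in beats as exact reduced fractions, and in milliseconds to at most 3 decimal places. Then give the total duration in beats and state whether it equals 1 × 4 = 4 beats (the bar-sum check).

1) 0.0ms=0b +436.364ms=4/5b
2) 436.364ms=4/5b +218.182ms=2/5b
3) 654.545ms=6/5b +436.364ms=4/5b
4) 1090.909ms=2b +1090.909ms=2b
Σ=4b of 4 (110bpm 4/4) — PASS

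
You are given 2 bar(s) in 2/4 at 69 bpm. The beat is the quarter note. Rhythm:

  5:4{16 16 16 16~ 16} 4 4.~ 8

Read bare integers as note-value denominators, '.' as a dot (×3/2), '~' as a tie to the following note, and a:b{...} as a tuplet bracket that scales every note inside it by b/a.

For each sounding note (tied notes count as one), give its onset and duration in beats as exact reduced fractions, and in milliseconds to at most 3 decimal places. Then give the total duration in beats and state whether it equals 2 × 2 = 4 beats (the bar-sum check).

1) 0.0ms=0b +173.913ms=1/5b
2) 173.913ms=1/5b +173.913ms=1/5b
3) 347.826ms=2/5b +173.913ms=1/5b
4) 521.739ms=3/5b +347.826ms=2/5b
5) 869.565ms=1b +869.565ms=1b
6) 1739.13ms=2b +1739.13ms=2b
Σ=4b of 4 (69bpm 2/4) — PASS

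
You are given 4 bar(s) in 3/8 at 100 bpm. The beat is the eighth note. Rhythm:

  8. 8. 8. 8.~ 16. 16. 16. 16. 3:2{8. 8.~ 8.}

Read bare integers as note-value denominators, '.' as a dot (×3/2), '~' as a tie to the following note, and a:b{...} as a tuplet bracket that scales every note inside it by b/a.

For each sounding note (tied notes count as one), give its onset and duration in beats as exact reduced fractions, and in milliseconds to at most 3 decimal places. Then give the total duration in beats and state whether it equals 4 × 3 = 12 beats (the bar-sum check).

1) 0.0ms=0b +900.0ms=3/2b
2) 900.0ms=3/2b +900.0ms=3/2b
3) 1800.0ms=3b +900.0ms=3/2b
4) 2700.0ms=9/2b +1350.0ms=9/4b
5) 4050.0ms=27/4b +450.0ms=3/4b
6) 4500.0ms=15/2b +450.0ms=3/4b
7) 4950.0ms=33/4b +450.0ms=3/4b
8) 5400.0ms=9b +600.0ms=1b
9) 6000.0ms=10b +1200.0ms=2b
Σ=12b of 12 (100bpm 3/8) — PASS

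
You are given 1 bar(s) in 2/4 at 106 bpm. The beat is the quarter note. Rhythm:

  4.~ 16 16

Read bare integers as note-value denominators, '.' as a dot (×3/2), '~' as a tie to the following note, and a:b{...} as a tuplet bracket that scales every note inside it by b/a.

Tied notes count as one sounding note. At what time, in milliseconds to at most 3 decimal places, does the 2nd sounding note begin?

1. 0.0ms @ 0 + 990.566ms (7/4)
2. 990.566ms @ 7/4 + 141.509ms (1/4)

note 2 onset = 7/4b = 990.566ms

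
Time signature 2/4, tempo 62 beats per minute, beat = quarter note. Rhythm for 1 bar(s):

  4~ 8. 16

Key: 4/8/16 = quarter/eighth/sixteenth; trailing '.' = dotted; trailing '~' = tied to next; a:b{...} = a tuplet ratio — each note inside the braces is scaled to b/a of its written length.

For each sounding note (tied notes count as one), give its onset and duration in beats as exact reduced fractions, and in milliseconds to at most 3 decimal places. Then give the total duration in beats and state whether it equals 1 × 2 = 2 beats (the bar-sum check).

1) 0.0ms=0b +1693.548ms=7/4b
2) 1693.548ms=7/4b +241.935ms=1/4b
Σ=2b of 2 (62bpm 2/4) — PASS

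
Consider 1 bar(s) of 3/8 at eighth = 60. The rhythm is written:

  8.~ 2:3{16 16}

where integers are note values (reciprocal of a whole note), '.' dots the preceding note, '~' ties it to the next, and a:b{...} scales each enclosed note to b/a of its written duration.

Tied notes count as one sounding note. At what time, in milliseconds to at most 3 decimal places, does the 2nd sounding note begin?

1. 0.0ms @ 0 + 2250.0ms (9/4)
2. 2250.0ms @ 9/4 + 750.0ms (3/4)

note 2 onset = 9/4b = 2250.0ms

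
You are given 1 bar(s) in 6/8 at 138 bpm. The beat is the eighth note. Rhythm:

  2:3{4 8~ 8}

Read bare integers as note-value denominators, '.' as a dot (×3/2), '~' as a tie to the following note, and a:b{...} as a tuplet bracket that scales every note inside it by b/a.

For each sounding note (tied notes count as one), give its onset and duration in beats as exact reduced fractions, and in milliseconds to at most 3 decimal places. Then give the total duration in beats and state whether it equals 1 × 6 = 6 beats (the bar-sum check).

1) 0.0ms=0b +1304.348ms=3b
2) 1304.348ms=3b +1304.348ms=3b
Σ=6b of 6 (138bpm 6/8) — PASS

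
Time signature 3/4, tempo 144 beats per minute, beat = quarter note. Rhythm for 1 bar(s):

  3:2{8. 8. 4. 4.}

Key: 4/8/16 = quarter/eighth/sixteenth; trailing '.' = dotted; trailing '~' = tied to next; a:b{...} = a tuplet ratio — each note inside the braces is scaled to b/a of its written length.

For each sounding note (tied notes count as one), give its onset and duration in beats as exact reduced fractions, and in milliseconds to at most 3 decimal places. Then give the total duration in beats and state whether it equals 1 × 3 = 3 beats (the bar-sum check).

1) 0.0ms=0b +208.333ms=1/2b
2) 208.333ms=1/2b +208.333ms=1/2b
3) 416.667ms=1b +416.667ms=1b
4) 833.333ms=2b +416.667ms=1b
Σ=3b of 3 (144bpm 3/4) — PASS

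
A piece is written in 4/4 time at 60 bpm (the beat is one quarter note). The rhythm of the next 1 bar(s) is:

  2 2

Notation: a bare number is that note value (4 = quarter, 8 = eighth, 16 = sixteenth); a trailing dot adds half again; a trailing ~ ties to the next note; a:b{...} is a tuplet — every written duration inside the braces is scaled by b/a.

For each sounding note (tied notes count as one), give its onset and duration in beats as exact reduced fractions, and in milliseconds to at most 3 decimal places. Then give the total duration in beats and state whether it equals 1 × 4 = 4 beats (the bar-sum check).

1) 0.0ms=0b +2000.0ms=2b
2) 2000.0ms=2b +2000.0ms=2b
Σ=4b of 4 (60bpm 4/4) — PASS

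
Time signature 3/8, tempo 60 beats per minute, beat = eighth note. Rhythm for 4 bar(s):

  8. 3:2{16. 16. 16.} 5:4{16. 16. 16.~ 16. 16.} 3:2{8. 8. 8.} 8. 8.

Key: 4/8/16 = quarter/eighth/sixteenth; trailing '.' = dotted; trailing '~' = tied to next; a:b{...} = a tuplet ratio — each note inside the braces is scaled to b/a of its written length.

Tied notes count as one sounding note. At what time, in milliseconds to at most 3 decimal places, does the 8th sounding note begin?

1. 0.0ms @ 0 + 1500.0ms (3/2)
2. 1500.0ms @ 3/2 + 500.0ms (1/2)
3. 2000.0ms @ 2 + 500.0ms (1/2)
4. 2500.0ms @ 5/2 + 500.0ms (1/2)
5. 3000.0ms @ 3 + 600.0ms (3/5)
6. 3600.0ms @ 18/5 + 600.0ms (3/5)
7. 4200.0ms @ 21/5 + 1200.0ms (6/5)
8. 5400.0ms @ 27/5 + 600.0ms (3/5)
9. 6000.0ms @ 6 + 1000.0ms (1)
10. 7000.0ms @ 7 + 1000.0ms (1)
11. 8000.0ms @ 8 + 1000.0ms (1)
12. 9000.0ms @ 9 + 1500.0ms (3/2)
13. 10500.0ms @ 21/2 + 1500.0ms (3/2)

note 8 onset = 27/5b = 5400.0ms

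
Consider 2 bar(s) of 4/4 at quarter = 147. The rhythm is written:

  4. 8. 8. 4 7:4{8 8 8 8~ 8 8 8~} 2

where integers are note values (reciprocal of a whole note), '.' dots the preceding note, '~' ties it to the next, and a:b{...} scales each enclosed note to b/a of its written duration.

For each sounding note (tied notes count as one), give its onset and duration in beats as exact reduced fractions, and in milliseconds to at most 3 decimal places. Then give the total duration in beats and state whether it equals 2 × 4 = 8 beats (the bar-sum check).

1) 0.0ms=0b +612.245ms=3/2b
2) 612.245ms=3/2b +306.122ms=3/4b
3) 918.367ms=9/4b +306.122ms=3/4b
4) 1224.49ms=3b +408.163ms=1b
5) 1632.653ms=4b +116.618ms=2/7b
6) 1749.271ms=30/7b +116.618ms=2/7b
7) 1865.889ms=32/7b +116.618ms=2/7b
8) 1982.507ms=34/7b +233.236ms=4/7b
9) 2215.743ms=38/7b +116.618ms=2/7b
10) 2332.362ms=40/7b +932.945ms=16/7b
Σ=8b of 8 (147bpm 4/4) — PASS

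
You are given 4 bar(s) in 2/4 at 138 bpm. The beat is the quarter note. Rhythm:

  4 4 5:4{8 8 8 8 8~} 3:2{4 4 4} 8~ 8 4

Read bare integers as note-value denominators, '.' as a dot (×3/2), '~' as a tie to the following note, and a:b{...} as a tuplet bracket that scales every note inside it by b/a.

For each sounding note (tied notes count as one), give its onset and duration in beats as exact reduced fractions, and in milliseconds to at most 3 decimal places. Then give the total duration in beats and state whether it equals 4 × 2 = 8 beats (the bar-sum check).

1) 0.0ms=0b +434.783ms=1b
2) 434.783ms=1b +434.783ms=1b
3) 869.565ms=2b +173.913ms=2/5b
4) 1043.478ms=12/5b +173.913ms=2/5b
5) 1217.391ms=14/5b +173.913ms=2/5b
6) 1391.304ms=16/5b +173.913ms=2/5b
7) 1565.217ms=18/5b +463.768ms=16/15b
8) 2028.986ms=14/3b +289.855ms=2/3b
9) 2318.841ms=16/3b +289.855ms=2/3b
10) 2608.696ms=6b +434.783ms=1b
11) 3043.478ms=7b +434.783ms=1b
Σ=8b of 8 (138bpm 2/4) — PASS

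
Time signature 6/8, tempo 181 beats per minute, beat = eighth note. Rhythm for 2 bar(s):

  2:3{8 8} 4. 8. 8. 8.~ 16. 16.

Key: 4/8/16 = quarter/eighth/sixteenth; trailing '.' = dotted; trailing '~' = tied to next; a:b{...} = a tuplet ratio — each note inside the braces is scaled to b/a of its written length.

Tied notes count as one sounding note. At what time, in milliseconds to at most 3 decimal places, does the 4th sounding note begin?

1. 0.0ms @ 0 + 497.238ms (3/2)
2. 497.238ms @ 3/2 + 497.238ms (3/2)
3. 994.475ms @ 3 + 994.475ms (3)
4. 1988.95ms @ 6 + 497.238ms (3/2)
5. 2486.188ms @ 15/2 + 497.238ms (3/2)
6. 2983.425ms @ 9 + 745.856ms (9/4)
7. 3729.282ms @ 45/4 + 248.619ms (3/4)

note 4 onset = 6b = 1988.95ms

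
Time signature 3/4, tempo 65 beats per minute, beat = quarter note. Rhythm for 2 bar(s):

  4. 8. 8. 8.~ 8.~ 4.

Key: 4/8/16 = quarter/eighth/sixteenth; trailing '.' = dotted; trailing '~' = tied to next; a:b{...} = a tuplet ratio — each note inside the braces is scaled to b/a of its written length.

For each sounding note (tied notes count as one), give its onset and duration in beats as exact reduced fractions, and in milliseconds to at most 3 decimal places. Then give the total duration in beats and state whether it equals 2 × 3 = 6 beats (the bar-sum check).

1) 0.0ms=0b +1384.615ms=3/2b
2) 1384.615ms=3/2b +692.308ms=3/4b
3) 2076.923ms=9/4b +692.308ms=3/4b
4) 2769.231ms=3b +2769.231ms=3b
Σ=6b of 6 (65bpm 3/4) — PASS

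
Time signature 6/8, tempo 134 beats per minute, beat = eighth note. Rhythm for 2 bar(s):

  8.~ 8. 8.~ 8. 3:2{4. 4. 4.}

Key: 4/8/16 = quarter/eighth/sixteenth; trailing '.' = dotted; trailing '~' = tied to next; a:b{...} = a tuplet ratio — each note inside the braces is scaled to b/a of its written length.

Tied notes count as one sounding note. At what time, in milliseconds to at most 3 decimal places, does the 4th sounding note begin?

note 4 onset = 8b = 3582.09ms

1. 0.0ms @ 0 + 1343.284ms (3)
2. 1343.284ms @ 3 + 1343.284ms (3)
3. 2686.567ms @ 6 + 895.522ms (2)
4. 3582.09ms @ 8 + 895.522ms (2)
5. 4477.612ms @ 10 + 895.522ms (2)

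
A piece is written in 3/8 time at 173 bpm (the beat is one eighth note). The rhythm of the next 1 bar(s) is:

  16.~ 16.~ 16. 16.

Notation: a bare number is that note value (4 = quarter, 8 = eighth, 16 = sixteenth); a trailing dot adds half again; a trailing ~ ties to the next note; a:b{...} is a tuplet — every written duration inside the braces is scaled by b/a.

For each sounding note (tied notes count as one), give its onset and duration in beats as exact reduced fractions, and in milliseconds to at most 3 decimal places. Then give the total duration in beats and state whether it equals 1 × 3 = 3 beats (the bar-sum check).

1) 0.0ms=0b +780.347ms=9/4b
2) 780.347ms=9/4b +260.116ms=3/4b
Σ=3b of 3 (173bpm 3/8) — PASS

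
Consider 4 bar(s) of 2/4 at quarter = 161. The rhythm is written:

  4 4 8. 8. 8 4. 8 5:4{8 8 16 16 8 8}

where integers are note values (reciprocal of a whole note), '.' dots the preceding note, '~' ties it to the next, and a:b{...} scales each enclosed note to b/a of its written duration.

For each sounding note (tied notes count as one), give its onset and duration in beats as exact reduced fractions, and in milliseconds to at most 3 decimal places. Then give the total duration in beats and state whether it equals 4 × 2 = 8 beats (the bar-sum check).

1) 0.0ms=0b +372.671ms=1b
2) 372.671ms=1b +372.671ms=1b
3) 745.342ms=2b +279.503ms=3/4b
4) 1024.845ms=11/4b +279.503ms=3/4b
5) 1304.348ms=7/2b +186.335ms=1/2b
6) 1490.683ms=4b +559.006ms=3/2b
7) 2049.689ms=11/2b +186.335ms=1/2b
8) 2236.025ms=6b +149.068ms=2/5b
9) 2385.093ms=32/5b +149.068ms=2/5b
10) 2534.161ms=34/5b +74.534ms=1/5b
11) 2608.696ms=7b +74.534ms=1/5b
12) 2683.23ms=36/5b +149.068ms=2/5b
13) 2832.298ms=38/5b +149.068ms=2/5b
Σ=8b of 8 (161bpm 2/4) — PASS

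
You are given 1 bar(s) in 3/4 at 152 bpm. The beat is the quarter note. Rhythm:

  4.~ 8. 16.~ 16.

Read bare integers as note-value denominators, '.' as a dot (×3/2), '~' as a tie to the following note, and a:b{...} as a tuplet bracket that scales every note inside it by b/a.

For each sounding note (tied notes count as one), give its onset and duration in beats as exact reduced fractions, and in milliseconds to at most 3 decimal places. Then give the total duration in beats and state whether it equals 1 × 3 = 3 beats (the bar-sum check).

1) 0.0ms=0b +888.158ms=9/4b
2) 888.158ms=9/4b +296.053ms=3/4b
Σ=3b of 3 (152bpm 3/4) — PASS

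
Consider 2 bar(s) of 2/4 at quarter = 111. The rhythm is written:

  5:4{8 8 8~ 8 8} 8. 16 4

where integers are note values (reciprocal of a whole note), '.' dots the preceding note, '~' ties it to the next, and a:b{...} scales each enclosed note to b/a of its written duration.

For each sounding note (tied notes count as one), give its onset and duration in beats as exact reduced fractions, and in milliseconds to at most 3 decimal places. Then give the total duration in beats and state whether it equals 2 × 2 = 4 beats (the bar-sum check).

1) 0.0ms=0b +216.216ms=2/5b
2) 216.216ms=2/5b +216.216ms=2/5b
3) 432.432ms=4/5b +432.432ms=4/5b
4) 864.865ms=8/5b +216.216ms=2/5b
5) 1081.081ms=2b +405.405ms=3/4b
6) 1486.486ms=11/4b +135.135ms=1/4b
7) 1621.622ms=3b +540.541ms=1b
Σ=4b of 4 (111bpm 2/4) — PASS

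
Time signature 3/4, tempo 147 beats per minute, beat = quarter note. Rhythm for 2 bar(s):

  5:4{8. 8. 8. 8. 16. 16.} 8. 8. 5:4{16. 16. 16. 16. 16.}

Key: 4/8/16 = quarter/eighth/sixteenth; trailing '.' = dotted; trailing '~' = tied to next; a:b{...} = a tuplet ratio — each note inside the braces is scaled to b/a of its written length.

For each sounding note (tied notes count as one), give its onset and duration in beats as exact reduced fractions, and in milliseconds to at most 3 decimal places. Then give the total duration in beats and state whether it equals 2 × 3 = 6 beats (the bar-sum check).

1) 0.0ms=0b +244.898ms=3/5b
2) 244.898ms=3/5b +244.898ms=3/5b
3) 489.796ms=6/5b +244.898ms=3/5b
4) 734.694ms=9/5b +244.898ms=3/5b
5) 979.592ms=12/5b +122.449ms=3/10b
6) 1102.041ms=27/10b +122.449ms=3/10b
7) 1224.49ms=3b +306.122ms=3/4b
8) 1530.612ms=15/4b +306.122ms=3/4b
9) 1836.735ms=9/2b +122.449ms=3/10b
10) 1959.184ms=24/5b +122.449ms=3/10b
11) 2081.633ms=51/10b +122.449ms=3/10b
12) 2204.082ms=27/5b +122.449ms=3/10b
13) 2326.531ms=57/10b +122.449ms=3/10b
Σ=6b of 6 (147bpm 3/4) — PASS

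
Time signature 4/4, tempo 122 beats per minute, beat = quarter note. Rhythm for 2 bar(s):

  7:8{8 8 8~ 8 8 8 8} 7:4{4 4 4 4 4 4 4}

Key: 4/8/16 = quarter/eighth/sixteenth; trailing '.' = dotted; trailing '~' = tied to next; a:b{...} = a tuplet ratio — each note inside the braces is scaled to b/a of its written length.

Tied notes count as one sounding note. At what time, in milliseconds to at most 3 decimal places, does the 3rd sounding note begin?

1. 0.0ms @ 0 + 281.03ms (4/7)
2. 281.03ms @ 4/7 + 281.03ms (4/7)
3. 562.061ms @ 8/7 + 562.061ms (8/7)
4. 1124.122ms @ 16/7 + 281.03ms (4/7)
5. 1405.152ms @ 20/7 + 281.03ms (4/7)
6. 1686.183ms @ 24/7 + 281.03ms (4/7)
7. 1967.213ms @ 4 + 281.03ms (4/7)
8. 2248.244ms @ 32/7 + 281.03ms (4/7)
9. 2529.274ms @ 36/7 + 281.03ms (4/7)
10. 2810.304ms @ 40/7 + 281.03ms (4/7)
11. 3091.335ms @ 44/7 + 281.03ms (4/7)
12. 3372.365ms @ 48/7 + 281.03ms (4/7)
13. 3653.396ms @ 52/7 + 281.03ms (4/7)

note 3 onset = 8/7b = 562.061ms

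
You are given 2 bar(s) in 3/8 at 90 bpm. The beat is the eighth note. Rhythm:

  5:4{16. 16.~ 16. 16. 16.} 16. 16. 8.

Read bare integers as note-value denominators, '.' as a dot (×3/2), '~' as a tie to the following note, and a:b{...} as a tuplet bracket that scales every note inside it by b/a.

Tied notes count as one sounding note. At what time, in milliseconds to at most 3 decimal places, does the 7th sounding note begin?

1. 0.0ms @ 0 + 400.0ms (3/5)
2. 400.0ms @ 3/5 + 800.0ms (6/5)
3. 1200.0ms @ 9/5 + 400.0ms (3/5)
4. 1600.0ms @ 12/5 + 400.0ms (3/5)
5. 2000.0ms @ 3 + 500.0ms (3/4)
6. 2500.0ms @ 15/4 + 500.0ms (3/4)
7. 3000.0ms @ 9/2 + 1000.0ms (3/2)

note 7 onset = 9/2b = 3000.0ms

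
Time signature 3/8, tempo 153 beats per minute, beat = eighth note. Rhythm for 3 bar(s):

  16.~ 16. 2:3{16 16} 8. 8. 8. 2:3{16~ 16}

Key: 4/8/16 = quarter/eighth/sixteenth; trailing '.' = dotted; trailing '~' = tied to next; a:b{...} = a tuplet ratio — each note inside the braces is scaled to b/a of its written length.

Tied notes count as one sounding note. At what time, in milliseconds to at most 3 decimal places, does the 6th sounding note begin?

1. 0.0ms @ 0 + 588.235ms (3/2)
2. 588.235ms @ 3/2 + 294.118ms (3/4)
3. 882.353ms @ 9/4 + 294.118ms (3/4)
4. 1176.471ms @ 3 + 588.235ms (3/2)
5. 1764.706ms @ 9/2 + 588.235ms (3/2)
6. 2352.941ms @ 6 + 588.235ms (3/2)
7. 2941.176ms @ 15/2 + 588.235ms (3/2)

note 6 onset = 6b = 2352.941ms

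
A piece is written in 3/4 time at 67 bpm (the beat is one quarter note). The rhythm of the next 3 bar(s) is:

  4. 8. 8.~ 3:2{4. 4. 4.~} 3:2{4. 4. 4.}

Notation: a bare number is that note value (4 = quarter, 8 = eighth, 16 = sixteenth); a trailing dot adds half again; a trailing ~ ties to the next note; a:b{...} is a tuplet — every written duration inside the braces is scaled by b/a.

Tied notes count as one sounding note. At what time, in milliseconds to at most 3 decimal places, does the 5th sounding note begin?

note 5 onset = 5b = 4477.612ms

1. 0.0ms @ 0 + 1343.284ms (3/2)
2. 1343.284ms @ 3/2 + 671.642ms (3/4)
3. 2014.925ms @ 9/4 + 1567.164ms (7/4)
4. 3582.09ms @ 4 + 895.522ms (1)
5. 4477.612ms @ 5 + 1791.045ms (2)
6. 6268.657ms @ 7 + 895.522ms (1)
7. 7164.179ms @ 8 + 895.522ms (1)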